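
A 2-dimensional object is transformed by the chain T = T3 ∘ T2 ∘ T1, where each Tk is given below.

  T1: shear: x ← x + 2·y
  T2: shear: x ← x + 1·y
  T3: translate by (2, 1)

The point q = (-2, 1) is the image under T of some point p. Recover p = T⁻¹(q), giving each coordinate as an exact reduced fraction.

T1 = [1 2 0; 0 1 0; 0 0 1]
T2·T1 = [1 3 0; 0 1 0; 0 0 1]
T3·…·T1 = [1 3 2; 0 1 1; 0 0 1]
det M = 1; M⁻¹ = [1 -3 1; 0 1 -1; 0 0 1]
M⁻¹ · (-2, 1)ᵀ = (-4, 0)ᵀ

p = (-4, 0)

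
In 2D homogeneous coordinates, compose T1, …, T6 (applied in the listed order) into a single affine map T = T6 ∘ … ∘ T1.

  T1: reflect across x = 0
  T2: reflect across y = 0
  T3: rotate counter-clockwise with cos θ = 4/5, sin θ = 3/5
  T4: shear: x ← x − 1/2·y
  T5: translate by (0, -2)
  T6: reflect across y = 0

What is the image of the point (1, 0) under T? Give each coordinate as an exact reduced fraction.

T1 reflect across x = 0: (1, 0) → (-1, 0)
T2 reflect across y = 0: (-1, 0) → (-1, 0)
T3 rotate counter-clockwise with cos θ = 4/5, sin θ = 3/5: (-1, 0) → (-4/5, -3/5)
T4 shear: x ← x − 1/2·y: (-4/5, -3/5) → (-1/2, -3/5)
T5 translate by (0, -2): (-1/2, -3/5) → (-1/2, -13/5)
T6 reflect across y = 0: (-1/2, -13/5) → (-1/2, 13/5)

T(p) = (-1/2, 13/5)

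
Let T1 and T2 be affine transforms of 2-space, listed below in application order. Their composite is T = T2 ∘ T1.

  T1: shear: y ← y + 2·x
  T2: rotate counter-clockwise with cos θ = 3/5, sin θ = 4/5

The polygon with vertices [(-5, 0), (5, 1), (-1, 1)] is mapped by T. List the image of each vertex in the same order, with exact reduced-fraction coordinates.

T1 shear: y ← y + 2·x: (-5, 0) → (-5, -10); (5, 1) → (5, 11); (-1, 1) → (-1, -1)
T2 rotate counter-clockwise with cos θ = 3/5, sin θ = 4/5: (-5, -10) → (5, -10); (5, 11) → (-29/5, 53/5); (-1, -1) → (1/5, -7/5)

image vertices: (5, -10), (-29/5, 53/5), (1/5, -7/5)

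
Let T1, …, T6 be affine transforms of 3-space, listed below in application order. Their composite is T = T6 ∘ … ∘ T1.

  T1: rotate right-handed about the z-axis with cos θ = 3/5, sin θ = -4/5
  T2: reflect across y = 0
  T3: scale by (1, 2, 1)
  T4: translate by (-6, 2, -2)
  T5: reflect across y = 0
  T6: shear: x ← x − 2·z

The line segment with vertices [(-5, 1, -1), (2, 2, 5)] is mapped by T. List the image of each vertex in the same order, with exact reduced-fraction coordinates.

T1 rotate right-handed about the z-axis with cos θ = 3/5, sin θ = -4/5: (-5, 1, -1) → (-11/5, 23/5, -1); (2, 2, 5) → (14/5, -2/5, 5)
T2 reflect across y = 0: (-11/5, 23/5, -1) → (-11/5, -23/5, -1); (14/5, -2/5, 5) → (14/5, 2/5, 5)
T3 scale by (1, 2, 1): (-11/5, -23/5, -1) → (-11/5, -46/5, -1); (14/5, 2/5, 5) → (14/5, 4/5, 5)
T4 translate by (-6, 2, -2): (-11/5, -46/5, -1) → (-41/5, -36/5, -3); (14/5, 4/5, 5) → (-16/5, 14/5, 3)
T5 reflect across y = 0: (-41/5, -36/5, -3) → (-41/5, 36/5, -3); (-16/5, 14/5, 3) → (-16/5, -14/5, 3)
T6 shear: x ← x − 2·z: (-41/5, 36/5, -3) → (-11/5, 36/5, -3); (-16/5, -14/5, 3) → (-46/5, -14/5, 3)

image vertices: (-11/5, 36/5, -3), (-46/5, -14/5, 3)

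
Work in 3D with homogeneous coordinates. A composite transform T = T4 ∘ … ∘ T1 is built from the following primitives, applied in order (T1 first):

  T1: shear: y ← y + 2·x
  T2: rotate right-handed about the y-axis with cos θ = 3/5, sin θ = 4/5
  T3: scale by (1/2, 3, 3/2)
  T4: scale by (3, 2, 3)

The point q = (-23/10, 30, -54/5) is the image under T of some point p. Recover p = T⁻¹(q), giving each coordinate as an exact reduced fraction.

T1 = [1 0 0 0; 2 1 0 0; 0 0 1 0; 0 0 0 1]
T2·T1 = [3/5 0 4/5 0; 2 1 0 0; -4/5 0 3/5 0; 0 0 0 1]
T3·…·T1 = [3/10 0 2/5 0; 6 3 0 0; -6/5 0 9/10 0; 0 0 0 1]
T4·…·T1 = [9/10 0 6/5 0; 12 6 0 0; -18/5 0 27/10 0; 0 0 0 1]
det M = 81/2; M⁻¹ = [2/5 0 -8/45 0; -4/5 1/6 16/45 0; 8/15 0 2/15 0; 0 0 0 1]
M⁻¹ · (-23/10, 30, -54/5)ᵀ = (1, 3, -8/3)ᵀ

p = (1, 3, -8/3)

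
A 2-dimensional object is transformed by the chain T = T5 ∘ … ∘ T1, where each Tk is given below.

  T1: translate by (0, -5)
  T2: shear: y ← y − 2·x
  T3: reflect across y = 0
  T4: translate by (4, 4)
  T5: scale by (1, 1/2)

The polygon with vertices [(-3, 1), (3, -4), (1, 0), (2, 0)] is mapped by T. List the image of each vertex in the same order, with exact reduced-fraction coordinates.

image vertices: (1, 1), (7, 19/2), (5, 11/2), (6, 13/2)

T1 translate by (0, -5): (-3, 1) → (-3, -4); (3, -4) → (3, -9); (1, 0) → (1, -5); (2, 0) → (2, -5)
T2 shear: y ← y − 2·x: (-3, -4) → (-3, 2); (3, -9) → (3, -15); (1, -5) → (1, -7); (2, -5) → (2, -9)
T3 reflect across y = 0: (-3, 2) → (-3, -2); (3, -15) → (3, 15); (1, -7) → (1, 7); (2, -9) → (2, 9)
T4 translate by (4, 4): (-3, -2) → (1, 2); (3, 15) → (7, 19); (1, 7) → (5, 11); (2, 9) → (6, 13)
T5 scale by (1, 1/2): (1, 2) → (1, 1); (7, 19) → (7, 19/2); (5, 11) → (5, 11/2); (6, 13) → (6, 13/2)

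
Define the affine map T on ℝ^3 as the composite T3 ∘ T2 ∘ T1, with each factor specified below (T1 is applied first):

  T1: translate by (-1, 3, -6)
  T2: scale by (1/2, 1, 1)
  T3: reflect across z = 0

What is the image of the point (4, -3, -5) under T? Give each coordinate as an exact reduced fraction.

T1 translate by (-1, 3, -6): (4, -3, -5) → (3, 0, -11)
T2 scale by (1/2, 1, 1): (3, 0, -11) → (3/2, 0, -11)
T3 reflect across z = 0: (3/2, 0, -11) → (3/2, 0, 11)

T(p) = (3/2, 0, 11)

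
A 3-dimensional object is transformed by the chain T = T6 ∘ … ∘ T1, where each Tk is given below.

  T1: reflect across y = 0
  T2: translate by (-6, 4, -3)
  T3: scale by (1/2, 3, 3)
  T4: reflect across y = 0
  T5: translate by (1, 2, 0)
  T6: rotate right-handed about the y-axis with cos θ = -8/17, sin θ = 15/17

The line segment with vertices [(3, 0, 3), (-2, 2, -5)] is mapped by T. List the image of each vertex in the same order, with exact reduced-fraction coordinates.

T1 reflect across y = 0: (3, 0, 3) → (3, 0, 3); (-2, 2, -5) → (-2, -2, -5)
T2 translate by (-6, 4, -3): (3, 0, 3) → (-3, 4, 0); (-2, -2, -5) → (-8, 2, -8)
T3 scale by (1/2, 3, 3): (-3, 4, 0) → (-3/2, 12, 0); (-8, 2, -8) → (-4, 6, -24)
T4 reflect across y = 0: (-3/2, 12, 0) → (-3/2, -12, 0); (-4, 6, -24) → (-4, -6, -24)
T5 translate by (1, 2, 0): (-3/2, -12, 0) → (-1/2, -10, 0); (-4, -6, -24) → (-3, -4, -24)
T6 rotate right-handed about the y-axis with cos θ = -8/17, sin θ = 15/17: (-1/2, -10, 0) → (4/17, -10, 15/34); (-3, -4, -24) → (-336/17, -4, 237/17)

image vertices: (4/17, -10, 15/34), (-336/17, -4, 237/17)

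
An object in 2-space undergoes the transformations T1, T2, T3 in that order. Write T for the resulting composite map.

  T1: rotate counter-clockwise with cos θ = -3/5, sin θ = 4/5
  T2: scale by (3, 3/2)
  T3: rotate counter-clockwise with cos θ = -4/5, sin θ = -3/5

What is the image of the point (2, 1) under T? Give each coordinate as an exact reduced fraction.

T1 rotate counter-clockwise with cos θ = -3/5, sin θ = 4/5: (2, 1) → (-2, 1)
T2 scale by (3, 3/2): (-2, 1) → (-6, 3/2)
T3 rotate counter-clockwise with cos θ = -4/5, sin θ = -3/5: (-6, 3/2) → (57/10, 12/5)

T(p) = (57/10, 12/5)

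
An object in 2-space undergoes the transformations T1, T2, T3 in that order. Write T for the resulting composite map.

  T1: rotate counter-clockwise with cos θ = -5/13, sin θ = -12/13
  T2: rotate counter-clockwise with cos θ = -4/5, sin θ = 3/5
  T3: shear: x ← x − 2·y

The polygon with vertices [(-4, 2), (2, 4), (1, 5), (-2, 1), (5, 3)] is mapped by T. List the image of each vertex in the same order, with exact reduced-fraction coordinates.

image vertices: (-50/13, -4/13), (-120/13, 58/13), (-147/13, 313/65), (-25/13, -2/13), (-97/13, 333/65)

T1 rotate counter-clockwise with cos θ = -5/13, sin θ = -12/13: (-4, 2) → (44/13, 38/13); (2, 4) → (38/13, -44/13); (1, 5) → (55/13, -37/13); (-2, 1) → (22/13, 19/13); (5, 3) → (11/13, -75/13)
T2 rotate counter-clockwise with cos θ = -4/5, sin θ = 3/5: (44/13, 38/13) → (-58/13, -4/13); (38/13, -44/13) → (-4/13, 58/13); (55/13, -37/13) → (-109/65, 313/65); (22/13, 19/13) → (-29/13, -2/13); (11/13, -75/13) → (181/65, 333/65)
T3 shear: x ← x − 2·y: (-58/13, -4/13) → (-50/13, -4/13); (-4/13, 58/13) → (-120/13, 58/13); (-109/65, 313/65) → (-147/13, 313/65); (-29/13, -2/13) → (-25/13, -2/13); (181/65, 333/65) → (-97/13, 333/65)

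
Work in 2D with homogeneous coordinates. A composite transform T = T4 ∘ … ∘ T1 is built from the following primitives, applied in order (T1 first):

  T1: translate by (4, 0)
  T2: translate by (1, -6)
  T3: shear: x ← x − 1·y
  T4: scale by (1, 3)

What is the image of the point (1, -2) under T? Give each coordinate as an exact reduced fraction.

T(p) = (14, -24)

T1 translate by (4, 0): (1, -2) → (5, -2)
T2 translate by (1, -6): (5, -2) → (6, -8)
T3 shear: x ← x − 1·y: (6, -8) → (14, -8)
T4 scale by (1, 3): (14, -8) → (14, -24)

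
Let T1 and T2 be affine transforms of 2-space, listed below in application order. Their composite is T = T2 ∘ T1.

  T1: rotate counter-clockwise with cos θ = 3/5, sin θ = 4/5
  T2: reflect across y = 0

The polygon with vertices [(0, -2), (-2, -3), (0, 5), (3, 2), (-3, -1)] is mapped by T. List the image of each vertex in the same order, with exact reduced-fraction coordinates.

T1 rotate counter-clockwise with cos θ = 3/5, sin θ = 4/5: (0, -2) → (8/5, -6/5); (-2, -3) → (6/5, -17/5); (0, 5) → (-4, 3); (3, 2) → (1/5, 18/5); (-3, -1) → (-1, -3)
T2 reflect across y = 0: (8/5, -6/5) → (8/5, 6/5); (6/5, -17/5) → (6/5, 17/5); (-4, 3) → (-4, -3); (1/5, 18/5) → (1/5, -18/5); (-1, -3) → (-1, 3)

image vertices: (8/5, 6/5), (6/5, 17/5), (-4, -3), (1/5, -18/5), (-1, 3)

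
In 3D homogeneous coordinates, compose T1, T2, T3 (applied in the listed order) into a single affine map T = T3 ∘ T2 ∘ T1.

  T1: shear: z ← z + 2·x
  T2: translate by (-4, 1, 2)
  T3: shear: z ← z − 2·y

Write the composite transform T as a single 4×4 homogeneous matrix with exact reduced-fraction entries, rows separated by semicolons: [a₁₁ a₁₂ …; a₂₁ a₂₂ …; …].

T = [1 0 0 -4; 0 1 0 1; 2 -2 1 0; 0 0 0 1]

T1 = [1 0 0 0; 0 1 0 0; 2 0 1 0; 0 0 0 1]
T2·T1 = [1 0 0 -4; 0 1 0 1; 2 0 1 2; 0 0 0 1]
T3·…·T1 = [1 0 0 -4; 0 1 0 1; 2 -2 1 0; 0 0 0 1]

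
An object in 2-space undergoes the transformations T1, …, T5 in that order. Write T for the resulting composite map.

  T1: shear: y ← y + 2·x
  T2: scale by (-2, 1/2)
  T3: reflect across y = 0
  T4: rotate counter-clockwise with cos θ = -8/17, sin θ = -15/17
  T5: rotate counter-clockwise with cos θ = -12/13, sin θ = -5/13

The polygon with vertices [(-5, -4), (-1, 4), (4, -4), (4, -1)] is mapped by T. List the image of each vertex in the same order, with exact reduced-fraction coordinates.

image vertices: (-1330/221, 2347/221), (262/221, 419/221), (16/13, -106/13), (602/221, -3667/442)

T1 shear: y ← y + 2·x: (-5, -4) → (-5, -14); (-1, 4) → (-1, 2); (4, -4) → (4, 4); (4, -1) → (4, 7)
T2 scale by (-2, 1/2): (-5, -14) → (10, -7); (-1, 2) → (2, 1); (4, 4) → (-8, 2); (4, 7) → (-8, 7/2)
T3 reflect across y = 0: (10, -7) → (10, 7); (2, 1) → (2, -1); (-8, 2) → (-8, -2); (-8, 7/2) → (-8, -7/2)
T4 rotate counter-clockwise with cos θ = -8/17, sin θ = -15/17: (10, 7) → (25/17, -206/17); (2, -1) → (-31/17, -22/17); (-8, -2) → (2, 8); (-8, -7/2) → (23/34, 148/17)
T5 rotate counter-clockwise with cos θ = -12/13, sin θ = -5/13: (25/17, -206/17) → (-1330/221, 2347/221); (-31/17, -22/17) → (262/221, 419/221); (2, 8) → (16/13, -106/13); (23/34, 148/17) → (602/221, -3667/442)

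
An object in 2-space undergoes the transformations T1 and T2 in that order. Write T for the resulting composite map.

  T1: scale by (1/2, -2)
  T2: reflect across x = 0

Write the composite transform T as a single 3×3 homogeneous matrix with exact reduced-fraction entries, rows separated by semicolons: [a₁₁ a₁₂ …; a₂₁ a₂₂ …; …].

T = [-1/2 0 0; 0 -2 0; 0 0 1]

T1 = [1/2 0 0; 0 -2 0; 0 0 1]
T2·T1 = [-1/2 0 0; 0 -2 0; 0 0 1]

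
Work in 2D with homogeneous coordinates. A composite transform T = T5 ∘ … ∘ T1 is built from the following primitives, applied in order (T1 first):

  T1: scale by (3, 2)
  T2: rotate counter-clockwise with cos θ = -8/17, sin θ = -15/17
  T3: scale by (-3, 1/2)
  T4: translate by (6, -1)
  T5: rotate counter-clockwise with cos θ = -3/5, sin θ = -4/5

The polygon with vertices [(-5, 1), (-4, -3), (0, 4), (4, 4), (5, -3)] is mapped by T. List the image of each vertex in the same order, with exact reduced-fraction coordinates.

T1 scale by (3, 2): (-5, 1) → (-15, 2); (-4, -3) → (-12, -6); (0, 4) → (0, 8); (4, 4) → (12, 8); (5, -3) → (15, -6)
T2 rotate counter-clockwise with cos θ = -8/17, sin θ = -15/17: (-15, 2) → (150/17, 209/17); (-12, -6) → (6/17, 228/17); (0, 8) → (120/17, -64/17); (12, 8) → (24/17, -244/17); (15, -6) → (-210/17, -177/17)
T3 scale by (-3, 1/2): (150/17, 209/17) → (-450/17, 209/34); (6/17, 228/17) → (-18/17, 114/17); (120/17, -64/17) → (-360/17, -32/17); (24/17, -244/17) → (-72/17, -122/17); (-210/17, -177/17) → (630/17, -177/34)
T4 translate by (6, -1): (-450/17, 209/34) → (-348/17, 175/34); (-18/17, 114/17) → (84/17, 97/17); (-360/17, -32/17) → (-258/17, -49/17); (-72/17, -122/17) → (30/17, -139/17); (630/17, -177/34) → (732/17, -211/34)
T5 rotate counter-clockwise with cos θ = -3/5, sin θ = -4/5: (-348/17, 175/34) → (82/5, 2259/170); (84/17, 97/17) → (8/5, -627/85); (-258/17, -49/17) → (34/5, 1179/85); (30/17, -139/17) → (-38/5, 297/85); (732/17, -211/34) → (-154/5, -5223/170)

image vertices: (82/5, 2259/170), (8/5, -627/85), (34/5, 1179/85), (-38/5, 297/85), (-154/5, -5223/170)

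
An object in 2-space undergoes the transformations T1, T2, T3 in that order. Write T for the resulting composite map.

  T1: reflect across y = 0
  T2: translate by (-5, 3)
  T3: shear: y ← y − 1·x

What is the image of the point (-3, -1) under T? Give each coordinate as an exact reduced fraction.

T(p) = (-8, 12)

T1 reflect across y = 0: (-3, -1) → (-3, 1)
T2 translate by (-5, 3): (-3, 1) → (-8, 4)
T3 shear: y ← y − 1·x: (-8, 4) → (-8, 12)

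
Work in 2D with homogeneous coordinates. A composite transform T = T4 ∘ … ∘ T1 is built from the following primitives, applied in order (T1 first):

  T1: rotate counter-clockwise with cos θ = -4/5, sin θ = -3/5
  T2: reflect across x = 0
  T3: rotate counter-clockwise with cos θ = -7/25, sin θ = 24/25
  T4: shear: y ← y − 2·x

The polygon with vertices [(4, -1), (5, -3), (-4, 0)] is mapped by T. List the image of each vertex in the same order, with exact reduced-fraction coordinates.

T1 rotate counter-clockwise with cos θ = -4/5, sin θ = -3/5: (4, -1) → (-19/5, -8/5); (5, -3) → (-29/5, -3/5); (-4, 0) → (16/5, 12/5)
T2 reflect across x = 0: (-19/5, -8/5) → (19/5, -8/5); (-29/5, -3/5) → (29/5, -3/5); (16/5, 12/5) → (-16/5, 12/5)
T3 rotate counter-clockwise with cos θ = -7/25, sin θ = 24/25: (19/5, -8/5) → (59/125, 512/125); (29/5, -3/5) → (-131/125, 717/125); (-16/5, 12/5) → (-176/125, -468/125)
T4 shear: y ← y − 2·x: (59/125, 512/125) → (59/125, 394/125); (-131/125, 717/125) → (-131/125, 979/125); (-176/125, -468/125) → (-176/125, -116/125)

image vertices: (59/125, 394/125), (-131/125, 979/125), (-176/125, -116/125)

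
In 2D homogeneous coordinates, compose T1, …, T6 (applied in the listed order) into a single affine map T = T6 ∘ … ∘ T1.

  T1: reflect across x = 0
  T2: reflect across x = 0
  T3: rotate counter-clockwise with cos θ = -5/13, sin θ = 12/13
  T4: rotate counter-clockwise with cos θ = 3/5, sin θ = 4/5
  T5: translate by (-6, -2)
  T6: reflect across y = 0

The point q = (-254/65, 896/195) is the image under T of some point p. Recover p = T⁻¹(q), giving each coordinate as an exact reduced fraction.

T1 = [-1 0 0; 0 1 0; 0 0 1]
T2·T1 = [1 0 0; 0 1 0; 0 0 1]
T3·…·T1 = [-5/13 -12/13 0; 12/13 -5/13 0; 0 0 1]
T4·…·T1 = [-63/65 -16/65 0; 16/65 -63/65 0; 0 0 1]
T5·…·T1 = [-63/65 -16/65 -6; 16/65 -63/65 -2; 0 0 1]
T6·…·T1 = [-63/65 -16/65 -6; -16/65 63/65 2; 0 0 1]
det M = -1; M⁻¹ = [-63/65 -16/65 -346/65; -16/65 63/65 -222/65; 0 0 1]
M⁻¹ · (-254/65, 896/195)ᵀ = (-8/3, 2)ᵀ

p = (-8/3, 2)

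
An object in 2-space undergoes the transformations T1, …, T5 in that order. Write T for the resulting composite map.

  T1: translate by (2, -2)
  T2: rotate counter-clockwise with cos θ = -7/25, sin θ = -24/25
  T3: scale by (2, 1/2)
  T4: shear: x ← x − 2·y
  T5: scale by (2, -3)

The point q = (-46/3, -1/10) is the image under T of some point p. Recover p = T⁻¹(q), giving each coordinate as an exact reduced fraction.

T1 = [1 0 2; 0 1 -2; 0 0 1]
T2·T1 = [-7/25 24/25 -62/25; -24/25 -7/25 -34/25; 0 0 1]
T3·…·T1 = [-14/25 48/25 -124/25; -12/25 -7/50 -17/25; 0 0 1]
T4·…·T1 = [2/5 11/5 -18/5; -12/25 -7/50 -17/25; 0 0 1]
T5·…·T1 = [4/5 22/5 -36/5; 36/25 21/50 51/25; 0 0 1]
det M = -6; M⁻¹ = [-7/100 11/15 -2; 6/25 -2/15 2; 0 0 1]
M⁻¹ · (-46/3, -1/10)ᵀ = (-1, -5/3)ᵀ

p = (-1, -5/3)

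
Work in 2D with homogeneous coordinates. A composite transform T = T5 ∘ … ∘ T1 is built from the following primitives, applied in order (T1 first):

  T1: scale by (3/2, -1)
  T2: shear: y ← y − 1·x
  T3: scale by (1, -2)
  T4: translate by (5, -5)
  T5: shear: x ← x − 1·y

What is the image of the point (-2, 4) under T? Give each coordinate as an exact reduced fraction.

T1 scale by (3/2, -1): (-2, 4) → (-3, -4)
T2 shear: y ← y − 1·x: (-3, -4) → (-3, -1)
T3 scale by (1, -2): (-3, -1) → (-3, 2)
T4 translate by (5, -5): (-3, 2) → (2, -3)
T5 shear: x ← x − 1·y: (2, -3) → (5, -3)

T(p) = (5, -3)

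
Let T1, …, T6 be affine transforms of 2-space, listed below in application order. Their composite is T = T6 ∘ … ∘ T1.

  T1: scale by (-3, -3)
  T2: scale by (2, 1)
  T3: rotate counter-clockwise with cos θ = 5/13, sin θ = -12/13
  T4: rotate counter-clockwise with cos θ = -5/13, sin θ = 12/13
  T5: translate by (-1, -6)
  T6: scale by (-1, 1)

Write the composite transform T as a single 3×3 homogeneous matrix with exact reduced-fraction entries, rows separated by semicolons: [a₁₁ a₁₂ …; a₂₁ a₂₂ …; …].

T1 = [-3 0 0; 0 -3 0; 0 0 1]
T2·T1 = [-6 0 0; 0 -3 0; 0 0 1]
T3·…·T1 = [-30/13 -36/13 0; 72/13 -15/13 0; 0 0 1]
T4·…·T1 = [-714/169 360/169 0; -720/169 -357/169 0; 0 0 1]
T5·…·T1 = [-714/169 360/169 -1; -720/169 -357/169 -6; 0 0 1]
T6·…·T1 = [714/169 -360/169 1; -720/169 -357/169 -6; 0 0 1]

T = [714/169 -360/169 1; -720/169 -357/169 -6; 0 0 1]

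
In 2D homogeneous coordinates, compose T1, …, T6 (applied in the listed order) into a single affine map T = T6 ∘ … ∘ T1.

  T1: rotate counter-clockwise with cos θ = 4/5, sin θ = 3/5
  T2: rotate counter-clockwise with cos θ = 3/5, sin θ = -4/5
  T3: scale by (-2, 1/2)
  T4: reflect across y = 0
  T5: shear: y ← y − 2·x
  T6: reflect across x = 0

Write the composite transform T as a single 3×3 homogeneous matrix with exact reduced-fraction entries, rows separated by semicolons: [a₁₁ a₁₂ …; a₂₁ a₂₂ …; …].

T = [48/25 14/25 0; 199/50 16/25 0; 0 0 1]

T1 = [4/5 -3/5 0; 3/5 4/5 0; 0 0 1]
T2·T1 = [24/25 7/25 0; -7/25 24/25 0; 0 0 1]
T3·…·T1 = [-48/25 -14/25 0; -7/50 12/25 0; 0 0 1]
T4·…·T1 = [-48/25 -14/25 0; 7/50 -12/25 0; 0 0 1]
T5·…·T1 = [-48/25 -14/25 0; 199/50 16/25 0; 0 0 1]
T6·…·T1 = [48/25 14/25 0; 199/50 16/25 0; 0 0 1]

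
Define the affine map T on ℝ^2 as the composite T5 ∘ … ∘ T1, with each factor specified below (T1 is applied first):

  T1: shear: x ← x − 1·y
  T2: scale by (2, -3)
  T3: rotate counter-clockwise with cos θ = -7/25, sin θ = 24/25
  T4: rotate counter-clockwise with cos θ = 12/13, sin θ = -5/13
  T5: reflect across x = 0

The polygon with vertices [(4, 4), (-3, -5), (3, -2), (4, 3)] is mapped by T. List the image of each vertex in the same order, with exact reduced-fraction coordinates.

image vertices: (-3876/325, -432/325), (4701/325, 1832/325), (1578/325, 3446/325), (-2979/325, 322/325)

T1 shear: x ← x − 1·y: (4, 4) → (0, 4); (-3, -5) → (2, -5); (3, -2) → (5, -2); (4, 3) → (1, 3)
T2 scale by (2, -3): (0, 4) → (0, -12); (2, -5) → (4, 15); (5, -2) → (10, 6); (1, 3) → (2, -9)
T3 rotate counter-clockwise with cos θ = -7/25, sin θ = 24/25: (0, -12) → (288/25, 84/25); (4, 15) → (-388/25, -9/25); (10, 6) → (-214/25, 198/25); (2, -9) → (202/25, 111/25)
T4 rotate counter-clockwise with cos θ = 12/13, sin θ = -5/13: (288/25, 84/25) → (3876/325, -432/325); (-388/25, -9/25) → (-4701/325, 1832/325); (-214/25, 198/25) → (-1578/325, 3446/325); (202/25, 111/25) → (2979/325, 322/325)
T5 reflect across x = 0: (3876/325, -432/325) → (-3876/325, -432/325); (-4701/325, 1832/325) → (4701/325, 1832/325); (-1578/325, 3446/325) → (1578/325, 3446/325); (2979/325, 322/325) → (-2979/325, 322/325)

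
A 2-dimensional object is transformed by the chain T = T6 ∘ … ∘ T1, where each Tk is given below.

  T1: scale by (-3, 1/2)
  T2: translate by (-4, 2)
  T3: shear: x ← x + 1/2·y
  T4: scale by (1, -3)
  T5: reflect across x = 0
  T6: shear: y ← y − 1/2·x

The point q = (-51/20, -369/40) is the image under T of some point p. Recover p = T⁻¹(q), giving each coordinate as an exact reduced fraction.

p = (-8/5, 3)

T1 = [-3 0 0; 0 1/2 0; 0 0 1]
T2·T1 = [-3 0 -4; 0 1/2 2; 0 0 1]
T3·…·T1 = [-3 1/4 -3; 0 1/2 2; 0 0 1]
T4·…·T1 = [-3 1/4 -3; 0 -3/2 -6; 0 0 1]
T5·…·T1 = [3 -1/4 3; 0 -3/2 -6; 0 0 1]
T6·…·T1 = [3 -1/4 3; -3/2 -11/8 -15/2; 0 0 1]
det M = -9/2; M⁻¹ = [11/36 -1/18 -4/3; -1/3 -2/3 -4; 0 0 1]
M⁻¹ · (-51/20, -369/40)ᵀ = (-8/5, 3)ᵀ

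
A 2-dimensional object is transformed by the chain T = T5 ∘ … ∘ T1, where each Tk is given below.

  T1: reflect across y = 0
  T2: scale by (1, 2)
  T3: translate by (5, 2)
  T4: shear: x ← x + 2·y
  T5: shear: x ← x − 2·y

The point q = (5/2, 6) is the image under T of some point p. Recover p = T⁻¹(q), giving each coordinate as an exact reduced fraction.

T1 = [1 0 0; 0 -1 0; 0 0 1]
T2·T1 = [1 0 0; 0 -2 0; 0 0 1]
T3·…·T1 = [1 0 5; 0 -2 2; 0 0 1]
T4·…·T1 = [1 -4 9; 0 -2 2; 0 0 1]
T5·…·T1 = [1 0 5; 0 -2 2; 0 0 1]
det M = -2; M⁻¹ = [1 0 -5; 0 -1/2 1; 0 0 1]
M⁻¹ · (5/2, 6)ᵀ = (-5/2, -2)ᵀ

p = (-5/2, -2)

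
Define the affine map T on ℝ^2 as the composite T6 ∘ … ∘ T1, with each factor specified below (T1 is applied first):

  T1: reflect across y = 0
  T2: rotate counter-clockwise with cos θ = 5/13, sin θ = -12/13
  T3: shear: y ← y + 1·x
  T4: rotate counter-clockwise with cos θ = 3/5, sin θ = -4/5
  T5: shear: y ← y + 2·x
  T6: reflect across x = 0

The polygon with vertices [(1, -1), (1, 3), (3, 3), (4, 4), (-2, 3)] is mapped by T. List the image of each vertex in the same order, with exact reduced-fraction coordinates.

T1 reflect across y = 0: (1, -1) → (1, 1); (1, 3) → (1, -3); (3, 3) → (3, -3); (4, 4) → (4, -4); (-2, 3) → (-2, -3)
T2 rotate counter-clockwise with cos θ = 5/13, sin θ = -12/13: (1, 1) → (17/13, -7/13); (1, -3) → (-31/13, -27/13); (3, -3) → (-21/13, -51/13); (4, -4) → (-28/13, -68/13); (-2, -3) → (-46/13, 9/13)
T3 shear: y ← y + 1·x: (17/13, -7/13) → (17/13, 10/13); (-31/13, -27/13) → (-31/13, -58/13); (-21/13, -51/13) → (-21/13, -72/13); (-28/13, -68/13) → (-28/13, -96/13); (-46/13, 9/13) → (-46/13, -37/13)
T4 rotate counter-clockwise with cos θ = 3/5, sin θ = -4/5: (17/13, 10/13) → (7/5, -38/65); (-31/13, -58/13) → (-5, -10/13); (-21/13, -72/13) → (-27/5, -132/65); (-28/13, -96/13) → (-36/5, -176/65); (-46/13, -37/13) → (-22/5, 73/65)
T5 shear: y ← y + 2·x: (7/5, -38/65) → (7/5, 144/65); (-5, -10/13) → (-5, -140/13); (-27/5, -132/65) → (-27/5, -834/65); (-36/5, -176/65) → (-36/5, -1112/65); (-22/5, 73/65) → (-22/5, -499/65)
T6 reflect across x = 0: (7/5, 144/65) → (-7/5, 144/65); (-5, -140/13) → (5, -140/13); (-27/5, -834/65) → (27/5, -834/65); (-36/5, -1112/65) → (36/5, -1112/65); (-22/5, -499/65) → (22/5, -499/65)

image vertices: (-7/5, 144/65), (5, -140/13), (27/5, -834/65), (36/5, -1112/65), (22/5, -499/65)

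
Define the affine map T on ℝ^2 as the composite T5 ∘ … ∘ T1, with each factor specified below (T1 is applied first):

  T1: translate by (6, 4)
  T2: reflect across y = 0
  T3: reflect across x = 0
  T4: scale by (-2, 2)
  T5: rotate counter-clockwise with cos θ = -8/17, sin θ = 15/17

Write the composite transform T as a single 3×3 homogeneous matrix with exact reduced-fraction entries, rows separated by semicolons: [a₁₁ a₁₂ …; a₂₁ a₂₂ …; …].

T1 = [1 0 6; 0 1 4; 0 0 1]
T2·T1 = [1 0 6; 0 -1 -4; 0 0 1]
T3·…·T1 = [-1 0 -6; 0 -1 -4; 0 0 1]
T4·…·T1 = [2 0 12; 0 -2 -8; 0 0 1]
T5·…·T1 = [-16/17 30/17 24/17; 30/17 16/17 244/17; 0 0 1]

T = [-16/17 30/17 24/17; 30/17 16/17 244/17; 0 0 1]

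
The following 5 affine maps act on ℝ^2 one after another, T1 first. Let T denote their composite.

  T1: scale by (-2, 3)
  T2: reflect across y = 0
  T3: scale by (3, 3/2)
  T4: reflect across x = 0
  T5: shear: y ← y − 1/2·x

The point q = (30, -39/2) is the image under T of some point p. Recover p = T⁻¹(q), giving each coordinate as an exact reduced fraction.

p = (5, 1)

T1 = [-2 0 0; 0 3 0; 0 0 1]
T2·T1 = [-2 0 0; 0 -3 0; 0 0 1]
T3·…·T1 = [-6 0 0; 0 -9/2 0; 0 0 1]
T4·…·T1 = [6 0 0; 0 -9/2 0; 0 0 1]
T5·…·T1 = [6 0 0; -3 -9/2 0; 0 0 1]
det M = -27; M⁻¹ = [1/6 0 0; -1/9 -2/9 0; 0 0 1]
M⁻¹ · (30, -39/2)ᵀ = (5, 1)ᵀ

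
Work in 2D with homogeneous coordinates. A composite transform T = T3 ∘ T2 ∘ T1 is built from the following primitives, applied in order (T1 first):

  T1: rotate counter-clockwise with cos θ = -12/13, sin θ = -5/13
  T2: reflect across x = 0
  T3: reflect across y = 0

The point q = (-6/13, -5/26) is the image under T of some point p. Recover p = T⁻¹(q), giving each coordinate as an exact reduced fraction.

T1 = [-12/13 5/13 0; -5/13 -12/13 0; 0 0 1]
T2·T1 = [12/13 -5/13 0; -5/13 -12/13 0; 0 0 1]
T3·…·T1 = [12/13 -5/13 0; 5/13 12/13 0; 0 0 1]
det M = 1; M⁻¹ = [12/13 5/13 0; -5/13 12/13 0; 0 0 1]
M⁻¹ · (-6/13, -5/26)ᵀ = (-1/2, 0)ᵀ

p = (-1/2, 0)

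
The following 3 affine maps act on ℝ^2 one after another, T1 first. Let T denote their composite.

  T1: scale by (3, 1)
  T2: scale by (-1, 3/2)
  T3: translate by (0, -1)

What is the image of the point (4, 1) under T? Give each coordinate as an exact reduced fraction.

T1 scale by (3, 1): (4, 1) → (12, 1)
T2 scale by (-1, 3/2): (12, 1) → (-12, 3/2)
T3 translate by (0, -1): (-12, 3/2) → (-12, 1/2)

T(p) = (-12, 1/2)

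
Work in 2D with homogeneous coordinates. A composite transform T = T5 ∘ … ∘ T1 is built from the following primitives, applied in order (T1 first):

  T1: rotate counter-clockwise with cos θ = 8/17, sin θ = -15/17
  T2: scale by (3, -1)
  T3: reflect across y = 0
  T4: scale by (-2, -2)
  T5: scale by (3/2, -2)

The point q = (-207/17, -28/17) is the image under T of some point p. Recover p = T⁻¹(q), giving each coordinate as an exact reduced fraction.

p = (1, 1)

T1 = [8/17 15/17 0; -15/17 8/17 0; 0 0 1]
T2·T1 = [24/17 45/17 0; 15/17 -8/17 0; 0 0 1]
T3·…·T1 = [24/17 45/17 0; -15/17 8/17 0; 0 0 1]
T4·…·T1 = [-48/17 -90/17 0; 30/17 -16/17 0; 0 0 1]
T5·…·T1 = [-72/17 -135/17 0; -60/17 32/17 0; 0 0 1]
det M = -36; M⁻¹ = [-8/153 -15/68 0; -5/51 2/17 0; 0 0 1]
M⁻¹ · (-207/17, -28/17)ᵀ = (1, 1)ᵀ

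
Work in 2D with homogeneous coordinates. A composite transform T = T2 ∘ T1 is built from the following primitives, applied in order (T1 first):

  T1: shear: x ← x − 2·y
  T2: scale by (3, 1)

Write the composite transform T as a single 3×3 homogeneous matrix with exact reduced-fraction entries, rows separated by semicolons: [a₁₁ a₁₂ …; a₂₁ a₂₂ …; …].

T = [3 -6 0; 0 1 0; 0 0 1]

T1 = [1 -2 0; 0 1 0; 0 0 1]
T2·T1 = [3 -6 0; 0 1 0; 0 0 1]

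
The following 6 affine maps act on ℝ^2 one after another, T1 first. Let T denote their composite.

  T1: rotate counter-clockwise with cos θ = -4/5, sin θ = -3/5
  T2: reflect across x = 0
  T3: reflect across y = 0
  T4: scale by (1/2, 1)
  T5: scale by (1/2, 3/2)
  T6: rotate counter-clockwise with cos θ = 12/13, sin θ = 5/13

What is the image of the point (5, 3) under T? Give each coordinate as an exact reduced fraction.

T(p) = (-339/130, 1999/260)

T1 rotate counter-clockwise with cos θ = -4/5, sin θ = -3/5: (5, 3) → (-11/5, -27/5)
T2 reflect across x = 0: (-11/5, -27/5) → (11/5, -27/5)
T3 reflect across y = 0: (11/5, -27/5) → (11/5, 27/5)
T4 scale by (1/2, 1): (11/5, 27/5) → (11/10, 27/5)
T5 scale by (1/2, 3/2): (11/10, 27/5) → (11/20, 81/10)
T6 rotate counter-clockwise with cos θ = 12/13, sin θ = 5/13: (11/20, 81/10) → (-339/130, 1999/260)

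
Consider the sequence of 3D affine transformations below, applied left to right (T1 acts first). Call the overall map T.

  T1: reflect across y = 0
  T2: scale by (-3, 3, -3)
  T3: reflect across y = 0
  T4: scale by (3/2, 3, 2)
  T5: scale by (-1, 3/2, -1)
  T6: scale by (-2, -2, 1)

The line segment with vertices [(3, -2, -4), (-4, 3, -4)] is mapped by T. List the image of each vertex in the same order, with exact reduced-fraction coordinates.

T1 reflect across y = 0: (3, -2, -4) → (3, 2, -4); (-4, 3, -4) → (-4, -3, -4)
T2 scale by (-3, 3, -3): (3, 2, -4) → (-9, 6, 12); (-4, -3, -4) → (12, -9, 12)
T3 reflect across y = 0: (-9, 6, 12) → (-9, -6, 12); (12, -9, 12) → (12, 9, 12)
T4 scale by (3/2, 3, 2): (-9, -6, 12) → (-27/2, -18, 24); (12, 9, 12) → (18, 27, 24)
T5 scale by (-1, 3/2, -1): (-27/2, -18, 24) → (27/2, -27, -24); (18, 27, 24) → (-18, 81/2, -24)
T6 scale by (-2, -2, 1): (27/2, -27, -24) → (-27, 54, -24); (-18, 81/2, -24) → (36, -81, -24)

image vertices: (-27, 54, -24), (36, -81, -24)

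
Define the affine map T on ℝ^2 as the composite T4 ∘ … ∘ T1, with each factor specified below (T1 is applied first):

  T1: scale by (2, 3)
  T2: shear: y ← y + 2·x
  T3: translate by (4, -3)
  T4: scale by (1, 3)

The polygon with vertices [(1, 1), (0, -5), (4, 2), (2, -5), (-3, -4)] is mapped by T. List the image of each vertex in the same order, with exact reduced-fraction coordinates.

T1 scale by (2, 3): (1, 1) → (2, 3); (0, -5) → (0, -15); (4, 2) → (8, 6); (2, -5) → (4, -15); (-3, -4) → (-6, -12)
T2 shear: y ← y + 2·x: (2, 3) → (2, 7); (0, -15) → (0, -15); (8, 6) → (8, 22); (4, -15) → (4, -7); (-6, -12) → (-6, -24)
T3 translate by (4, -3): (2, 7) → (6, 4); (0, -15) → (4, -18); (8, 22) → (12, 19); (4, -7) → (8, -10); (-6, -24) → (-2, -27)
T4 scale by (1, 3): (6, 4) → (6, 12); (4, -18) → (4, -54); (12, 19) → (12, 57); (8, -10) → (8, -30); (-2, -27) → (-2, -81)

image vertices: (6, 12), (4, -54), (12, 57), (8, -30), (-2, -81)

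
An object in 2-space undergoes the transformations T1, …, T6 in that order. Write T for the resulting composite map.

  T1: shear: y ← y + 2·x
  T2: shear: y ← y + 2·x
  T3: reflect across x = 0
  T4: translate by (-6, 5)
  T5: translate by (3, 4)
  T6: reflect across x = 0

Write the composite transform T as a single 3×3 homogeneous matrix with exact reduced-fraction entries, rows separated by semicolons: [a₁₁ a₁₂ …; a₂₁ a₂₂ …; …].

T1 = [1 0 0; 2 1 0; 0 0 1]
T2·T1 = [1 0 0; 4 1 0; 0 0 1]
T3·…·T1 = [-1 0 0; 4 1 0; 0 0 1]
T4·…·T1 = [-1 0 -6; 4 1 5; 0 0 1]
T5·…·T1 = [-1 0 -3; 4 1 9; 0 0 1]
T6·…·T1 = [1 0 3; 4 1 9; 0 0 1]

T = [1 0 3; 4 1 9; 0 0 1]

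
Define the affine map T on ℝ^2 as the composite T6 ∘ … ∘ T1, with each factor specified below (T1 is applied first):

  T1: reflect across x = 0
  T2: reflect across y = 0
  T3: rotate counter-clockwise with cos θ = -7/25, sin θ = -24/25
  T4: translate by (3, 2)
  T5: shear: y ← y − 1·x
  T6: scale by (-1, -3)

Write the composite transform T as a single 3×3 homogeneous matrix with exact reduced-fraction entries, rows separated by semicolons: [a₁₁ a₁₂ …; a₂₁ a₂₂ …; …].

T = [-7/25 24/25 -3; -51/25 -93/25 3; 0 0 1]

T1 = [-1 0 0; 0 1 0; 0 0 1]
T2·T1 = [-1 0 0; 0 -1 0; 0 0 1]
T3·…·T1 = [7/25 -24/25 0; 24/25 7/25 0; 0 0 1]
T4·…·T1 = [7/25 -24/25 3; 24/25 7/25 2; 0 0 1]
T5·…·T1 = [7/25 -24/25 3; 17/25 31/25 -1; 0 0 1]
T6·…·T1 = [-7/25 24/25 -3; -51/25 -93/25 3; 0 0 1]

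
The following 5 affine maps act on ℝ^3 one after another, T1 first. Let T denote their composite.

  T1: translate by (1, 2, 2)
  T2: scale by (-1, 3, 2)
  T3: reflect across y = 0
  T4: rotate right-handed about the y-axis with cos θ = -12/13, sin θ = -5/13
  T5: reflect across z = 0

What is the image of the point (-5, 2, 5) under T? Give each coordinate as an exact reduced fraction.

T(p) = (-118/13, -12, 148/13)

T1 translate by (1, 2, 2): (-5, 2, 5) → (-4, 4, 7)
T2 scale by (-1, 3, 2): (-4, 4, 7) → (4, 12, 14)
T3 reflect across y = 0: (4, 12, 14) → (4, -12, 14)
T4 rotate right-handed about the y-axis with cos θ = -12/13, sin θ = -5/13: (4, -12, 14) → (-118/13, -12, -148/13)
T5 reflect across z = 0: (-118/13, -12, -148/13) → (-118/13, -12, 148/13)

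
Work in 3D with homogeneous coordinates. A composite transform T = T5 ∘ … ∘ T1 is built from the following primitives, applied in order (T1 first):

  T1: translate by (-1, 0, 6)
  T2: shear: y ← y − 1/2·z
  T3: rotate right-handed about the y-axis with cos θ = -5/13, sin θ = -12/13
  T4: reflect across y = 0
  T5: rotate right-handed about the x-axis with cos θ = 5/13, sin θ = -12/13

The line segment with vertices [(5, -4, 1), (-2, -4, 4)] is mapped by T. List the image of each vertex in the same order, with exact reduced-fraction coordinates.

T1 translate by (-1, 0, 6): (5, -4, 1) → (4, -4, 7); (-2, -4, 4) → (-3, -4, 10)
T2 shear: y ← y − 1/2·z: (4, -4, 7) → (4, -15/2, 7); (-3, -4, 10) → (-3, -9, 10)
T3 rotate right-handed about the y-axis with cos θ = -5/13, sin θ = -12/13: (4, -15/2, 7) → (-8, -15/2, 1); (-3, -9, 10) → (-105/13, -9, -86/13)
T4 reflect across y = 0: (-8, -15/2, 1) → (-8, 15/2, 1); (-105/13, -9, -86/13) → (-105/13, 9, -86/13)
T5 rotate right-handed about the x-axis with cos θ = 5/13, sin θ = -12/13: (-8, 15/2, 1) → (-8, 99/26, -85/13); (-105/13, 9, -86/13) → (-105/13, -447/169, -1834/169)

image vertices: (-8, 99/26, -85/13), (-105/13, -447/169, -1834/169)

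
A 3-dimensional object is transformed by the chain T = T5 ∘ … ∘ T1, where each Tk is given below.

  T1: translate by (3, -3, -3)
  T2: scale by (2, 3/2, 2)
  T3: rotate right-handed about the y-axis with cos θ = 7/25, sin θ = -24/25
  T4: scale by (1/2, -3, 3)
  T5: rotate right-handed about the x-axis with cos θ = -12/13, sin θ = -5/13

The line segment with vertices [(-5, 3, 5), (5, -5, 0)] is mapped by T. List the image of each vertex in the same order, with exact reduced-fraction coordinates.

T1 translate by (3, -3, -3): (-5, 3, 5) → (-2, 0, 2); (5, -5, 0) → (8, -8, -3)
T2 scale by (2, 3/2, 2): (-2, 0, 2) → (-4, 0, 4); (8, -8, -3) → (16, -12, -6)
T3 rotate right-handed about the y-axis with cos θ = 7/25, sin θ = -24/25: (-4, 0, 4) → (-124/25, 0, -68/25); (16, -12, -6) → (256/25, -12, 342/25)
T4 scale by (1/2, -3, 3): (-124/25, 0, -68/25) → (-62/25, 0, -204/25); (256/25, -12, 342/25) → (128/25, 36, 1026/25)
T5 rotate right-handed about the x-axis with cos θ = -12/13, sin θ = -5/13: (-62/25, 0, -204/25) → (-62/25, -204/65, 2448/325); (128/25, 36, 1026/25) → (128/25, -1134/65, -16812/325)

image vertices: (-62/25, -204/65, 2448/325), (128/25, -1134/65, -16812/325)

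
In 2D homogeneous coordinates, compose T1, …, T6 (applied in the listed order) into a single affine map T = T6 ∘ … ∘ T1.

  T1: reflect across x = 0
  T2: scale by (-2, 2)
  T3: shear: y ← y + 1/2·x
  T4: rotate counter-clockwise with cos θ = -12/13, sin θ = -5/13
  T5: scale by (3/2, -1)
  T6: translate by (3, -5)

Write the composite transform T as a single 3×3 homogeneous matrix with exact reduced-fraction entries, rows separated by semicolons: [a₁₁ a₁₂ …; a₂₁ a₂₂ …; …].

T1 = [-1 0 0; 0 1 0; 0 0 1]
T2·T1 = [2 0 0; 0 2 0; 0 0 1]
T3·…·T1 = [2 0 0; 1 2 0; 0 0 1]
T4·…·T1 = [-19/13 10/13 0; -22/13 -24/13 0; 0 0 1]
T5·…·T1 = [-57/26 15/13 0; 22/13 24/13 0; 0 0 1]
T6·…·T1 = [-57/26 15/13 3; 22/13 24/13 -5; 0 0 1]

T = [-57/26 15/13 3; 22/13 24/13 -5; 0 0 1]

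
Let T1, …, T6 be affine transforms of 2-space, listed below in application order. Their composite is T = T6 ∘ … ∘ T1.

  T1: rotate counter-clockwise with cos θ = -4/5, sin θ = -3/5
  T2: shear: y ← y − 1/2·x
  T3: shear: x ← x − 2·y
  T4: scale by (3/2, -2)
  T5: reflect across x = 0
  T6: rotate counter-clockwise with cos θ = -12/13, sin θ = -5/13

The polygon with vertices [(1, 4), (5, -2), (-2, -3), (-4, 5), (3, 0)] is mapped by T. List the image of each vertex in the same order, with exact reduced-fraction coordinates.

image vertices: (1202/65, -147/65), (-744/65, -141/65), (-869/65, 159/65), (1639/65, 21/65), (-6/5, -9/5)

T1 rotate counter-clockwise with cos θ = -4/5, sin θ = -3/5: (1, 4) → (8/5, -19/5); (5, -2) → (-26/5, -7/5); (-2, -3) → (-1/5, 18/5); (-4, 5) → (31/5, -8/5); (3, 0) → (-12/5, -9/5)
T2 shear: y ← y − 1/2·x: (8/5, -19/5) → (8/5, -23/5); (-26/5, -7/5) → (-26/5, 6/5); (-1/5, 18/5) → (-1/5, 37/10); (31/5, -8/5) → (31/5, -47/10); (-12/5, -9/5) → (-12/5, -3/5)
T3 shear: x ← x − 2·y: (8/5, -23/5) → (54/5, -23/5); (-26/5, 6/5) → (-38/5, 6/5); (-1/5, 37/10) → (-38/5, 37/10); (31/5, -47/10) → (78/5, -47/10); (-12/5, -3/5) → (-6/5, -3/5)
T4 scale by (3/2, -2): (54/5, -23/5) → (81/5, 46/5); (-38/5, 6/5) → (-57/5, -12/5); (-38/5, 37/10) → (-57/5, -37/5); (78/5, -47/10) → (117/5, 47/5); (-6/5, -3/5) → (-9/5, 6/5)
T5 reflect across x = 0: (81/5, 46/5) → (-81/5, 46/5); (-57/5, -12/5) → (57/5, -12/5); (-57/5, -37/5) → (57/5, -37/5); (117/5, 47/5) → (-117/5, 47/5); (-9/5, 6/5) → (9/5, 6/5)
T6 rotate counter-clockwise with cos θ = -12/13, sin θ = -5/13: (-81/5, 46/5) → (1202/65, -147/65); (57/5, -12/5) → (-744/65, -141/65); (57/5, -37/5) → (-869/65, 159/65); (-117/5, 47/5) → (1639/65, 21/65); (9/5, 6/5) → (-6/5, -9/5)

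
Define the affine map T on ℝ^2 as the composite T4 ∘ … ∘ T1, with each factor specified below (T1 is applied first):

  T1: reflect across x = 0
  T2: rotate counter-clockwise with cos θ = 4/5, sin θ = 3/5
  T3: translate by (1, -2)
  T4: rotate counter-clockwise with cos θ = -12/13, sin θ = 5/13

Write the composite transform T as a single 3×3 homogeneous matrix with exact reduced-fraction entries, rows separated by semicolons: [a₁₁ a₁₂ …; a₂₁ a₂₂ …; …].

T = [63/65 16/65 -2/13; 16/65 -63/65 29/13; 0 0 1]

T1 = [-1 0 0; 0 1 0; 0 0 1]
T2·T1 = [-4/5 -3/5 0; -3/5 4/5 0; 0 0 1]
T3·…·T1 = [-4/5 -3/5 1; -3/5 4/5 -2; 0 0 1]
T4·…·T1 = [63/65 16/65 -2/13; 16/65 -63/65 29/13; 0 0 1]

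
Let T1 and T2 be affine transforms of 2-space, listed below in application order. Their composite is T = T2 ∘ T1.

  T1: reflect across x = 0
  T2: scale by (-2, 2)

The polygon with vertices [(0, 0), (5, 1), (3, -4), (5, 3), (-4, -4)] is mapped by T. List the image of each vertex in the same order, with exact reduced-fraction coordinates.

T1 reflect across x = 0: (0, 0) → (0, 0); (5, 1) → (-5, 1); (3, -4) → (-3, -4); (5, 3) → (-5, 3); (-4, -4) → (4, -4)
T2 scale by (-2, 2): (0, 0) → (0, 0); (-5, 1) → (10, 2); (-3, -4) → (6, -8); (-5, 3) → (10, 6); (4, -4) → (-8, -8)

image vertices: (0, 0), (10, 2), (6, -8), (10, 6), (-8, -8)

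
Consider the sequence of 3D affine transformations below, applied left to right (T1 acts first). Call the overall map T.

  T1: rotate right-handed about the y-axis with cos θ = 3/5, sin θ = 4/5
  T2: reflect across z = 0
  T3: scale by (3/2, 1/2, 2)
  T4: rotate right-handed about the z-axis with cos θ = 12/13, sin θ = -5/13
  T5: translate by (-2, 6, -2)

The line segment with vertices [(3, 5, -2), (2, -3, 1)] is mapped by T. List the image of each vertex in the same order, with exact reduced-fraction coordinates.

image vertices: (-99/130, 213/26, 26/5), (5/26, 45/13, 0)

T1 rotate right-handed about the y-axis with cos θ = 3/5, sin θ = 4/5: (3, 5, -2) → (1/5, 5, -18/5); (2, -3, 1) → (2, -3, -1)
T2 reflect across z = 0: (1/5, 5, -18/5) → (1/5, 5, 18/5); (2, -3, -1) → (2, -3, 1)
T3 scale by (3/2, 1/2, 2): (1/5, 5, 18/5) → (3/10, 5/2, 36/5); (2, -3, 1) → (3, -3/2, 2)
T4 rotate right-handed about the z-axis with cos θ = 12/13, sin θ = -5/13: (3/10, 5/2, 36/5) → (161/130, 57/26, 36/5); (3, -3/2, 2) → (57/26, -33/13, 2)
T5 translate by (-2, 6, -2): (161/130, 57/26, 36/5) → (-99/130, 213/26, 26/5); (57/26, -33/13, 2) → (5/26, 45/13, 0)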